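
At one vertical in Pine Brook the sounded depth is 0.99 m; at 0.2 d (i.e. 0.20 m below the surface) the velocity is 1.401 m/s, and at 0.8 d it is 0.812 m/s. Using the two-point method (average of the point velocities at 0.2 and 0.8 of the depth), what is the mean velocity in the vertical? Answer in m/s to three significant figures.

v̄ = (1.401 + 0.812) / 2 = 1.107 m/s

1.11 m/s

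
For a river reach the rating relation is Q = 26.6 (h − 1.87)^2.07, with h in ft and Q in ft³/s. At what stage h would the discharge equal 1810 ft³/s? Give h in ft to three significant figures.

9.55 ft

h − h₀ = (Q/C)^(1/b) = (1810/26.6)^(1/2.07) = 7.681 ft
h = 1.87 + 7.681 = 9.551 ft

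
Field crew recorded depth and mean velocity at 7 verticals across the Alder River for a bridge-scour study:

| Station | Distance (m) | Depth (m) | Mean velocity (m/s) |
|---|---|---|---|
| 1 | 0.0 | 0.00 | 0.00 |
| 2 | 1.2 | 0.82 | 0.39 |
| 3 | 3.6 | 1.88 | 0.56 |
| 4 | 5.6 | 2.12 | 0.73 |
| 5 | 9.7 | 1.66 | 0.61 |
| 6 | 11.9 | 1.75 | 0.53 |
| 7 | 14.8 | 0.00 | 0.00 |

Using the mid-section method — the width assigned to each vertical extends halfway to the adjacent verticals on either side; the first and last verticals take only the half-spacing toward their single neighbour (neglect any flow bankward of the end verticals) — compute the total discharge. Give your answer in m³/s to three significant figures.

w_2 = (3.6 − 0.0)/2 = 1.8 m; q_2 = 0.39 × 0.82 × 1.8 = 0.5756 m³/s
w_3 = (5.6 − 1.2)/2 = 2.2 m; q_3 = 0.56 × 1.88 × 2.2 = 2.316 m³/s
w_4 = (9.7 − 3.6)/2 = 3.05 m; q_4 = 0.73 × 2.12 × 3.05 = 4.720 m³/s
w_5 = (11.9 − 5.6)/2 = 3.15 m; q_5 = 0.61 × 1.66 × 3.15 = 3.190 m³/s
w_6 = (14.8 − 9.7)/2 = 2.55 m; q_6 = 0.53 × 1.75 × 2.55 = 2.365 m³/s
Stations 1, 7 contribute zero (depth or velocity is 0).
Q = Σ qᵢ = 13.17 m³/s

13.2 m³/s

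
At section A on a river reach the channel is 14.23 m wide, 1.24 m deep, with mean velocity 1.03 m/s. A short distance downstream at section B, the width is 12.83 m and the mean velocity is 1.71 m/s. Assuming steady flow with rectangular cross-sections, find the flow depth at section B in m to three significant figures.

Q = A₁V₁ = (14.23×1.24) × 1.03 = 18.17 m³/s
d₂ = Q/(b₂ V₂) = 18.17/(12.83×1.71) = 0.8284 m

0.828 m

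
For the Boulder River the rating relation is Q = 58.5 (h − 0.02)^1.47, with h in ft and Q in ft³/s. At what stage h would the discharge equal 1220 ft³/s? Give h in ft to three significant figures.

7.92 ft

h − h₀ = (Q/C)^(1/b) = (1220/58.5)^(1/1.47) = 7.896 ft
h = 0.02 + 7.896 = 7.916 ft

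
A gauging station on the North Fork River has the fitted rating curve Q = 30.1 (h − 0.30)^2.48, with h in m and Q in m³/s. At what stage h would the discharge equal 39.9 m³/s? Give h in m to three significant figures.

1.42 m

h − h₀ = (Q/C)^(1/b) = (39.9/30.1)^(1/2.48) = 1.120 m
h = 0.30 + 1.120 = 1.420 m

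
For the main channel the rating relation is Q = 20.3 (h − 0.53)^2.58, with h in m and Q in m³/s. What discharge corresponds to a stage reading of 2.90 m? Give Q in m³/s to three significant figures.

Q = 20.3 × (2.90 − 0.53)^2.58 = 20.3 × 2.37^2.58 = 188.1 m³/s

188 m³/s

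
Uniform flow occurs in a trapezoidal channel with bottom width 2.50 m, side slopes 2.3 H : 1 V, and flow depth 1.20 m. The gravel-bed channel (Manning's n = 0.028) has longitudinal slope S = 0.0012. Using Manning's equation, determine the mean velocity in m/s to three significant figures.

A = (b + z·y)·y = (2.50 + 2.3×1.20)×1.20 = 6.312 m²
P = b + 2y√(1+z²) = 2.50 + 2×1.20×√(1+2.3²) = 8.519 m
R = A/P = 6.312/8.519 = 0.7409 m
Q = (1/n)·A·R^(2/3)·S^(1/2) = (1/0.028) × 6.312 × 0.7409^(2/3) × 0.0012^(1/2) = 6.394 m³/s
V = Q/A = 6.394/6.312 = 1.013 m/s

1.01 m/s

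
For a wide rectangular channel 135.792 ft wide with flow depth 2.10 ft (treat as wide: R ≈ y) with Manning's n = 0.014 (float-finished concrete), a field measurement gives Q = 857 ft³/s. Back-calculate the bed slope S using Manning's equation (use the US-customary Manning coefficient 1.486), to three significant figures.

0.000298

A = b·y = 135.792 × 2.10 = 285.2 ft²
Wide channel: R ≈ y = 2.10 ft
S = (Q·n / (1.486·A·R^(2/3)))² = (857×0.014 / (1.486×285.2×1.640))² = 0.0002981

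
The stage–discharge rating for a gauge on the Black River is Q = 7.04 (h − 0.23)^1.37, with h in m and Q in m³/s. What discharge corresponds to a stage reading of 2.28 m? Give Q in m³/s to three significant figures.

18.8 m³/s

Q = 7.04 × (2.28 − 0.23)^1.37 = 7.04 × 2.05^1.37 = 18.82 m³/s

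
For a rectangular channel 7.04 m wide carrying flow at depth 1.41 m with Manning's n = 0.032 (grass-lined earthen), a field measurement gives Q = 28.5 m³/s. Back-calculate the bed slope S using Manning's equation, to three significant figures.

0.00837

A = b·y = 7.04 × 1.41 = 9.926 m²
P = b + 2y = 7.04 + 2×1.41 = 9.860 m
R = A/P = 9.926/9.860 = 1.007 m
S = (Q·n / (1·A·R^(2/3)))² = (28.5×0.032 / (1×9.926×1.004))² = 0.008366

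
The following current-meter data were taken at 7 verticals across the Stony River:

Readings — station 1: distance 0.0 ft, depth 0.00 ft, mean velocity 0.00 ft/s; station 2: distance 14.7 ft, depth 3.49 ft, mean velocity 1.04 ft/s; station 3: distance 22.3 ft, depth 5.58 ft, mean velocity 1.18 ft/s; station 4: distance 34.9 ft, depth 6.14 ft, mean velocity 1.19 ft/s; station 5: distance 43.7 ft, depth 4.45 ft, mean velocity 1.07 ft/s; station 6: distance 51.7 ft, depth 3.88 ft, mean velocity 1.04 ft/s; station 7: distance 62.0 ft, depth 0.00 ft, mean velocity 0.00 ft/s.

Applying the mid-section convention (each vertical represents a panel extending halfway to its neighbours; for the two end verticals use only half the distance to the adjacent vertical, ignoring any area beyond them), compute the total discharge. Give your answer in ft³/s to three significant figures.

262 ft³/s

w_2 = (22.3 − 0.0)/2 = 11.15 ft; q_2 = 1.04 × 3.49 × 11.15 = 40.47 ft³/s
w_3 = (34.9 − 14.7)/2 = 10.1 ft; q_3 = 1.18 × 5.58 × 10.1 = 66.50 ft³/s
w_4 = (43.7 − 22.3)/2 = 10.7 ft; q_4 = 1.19 × 6.14 × 10.7 = 78.18 ft³/s
w_5 = (51.7 − 34.9)/2 = 8.4 ft; q_5 = 1.07 × 4.45 × 8.4 = 40.00 ft³/s
w_6 = (62.0 − 43.7)/2 = 9.15 ft; q_6 = 1.04 × 3.88 × 9.15 = 36.92 ft³/s
Stations 1, 7 contribute zero (depth or velocity is 0).
Q = Σ qᵢ = 262.1 ft³/s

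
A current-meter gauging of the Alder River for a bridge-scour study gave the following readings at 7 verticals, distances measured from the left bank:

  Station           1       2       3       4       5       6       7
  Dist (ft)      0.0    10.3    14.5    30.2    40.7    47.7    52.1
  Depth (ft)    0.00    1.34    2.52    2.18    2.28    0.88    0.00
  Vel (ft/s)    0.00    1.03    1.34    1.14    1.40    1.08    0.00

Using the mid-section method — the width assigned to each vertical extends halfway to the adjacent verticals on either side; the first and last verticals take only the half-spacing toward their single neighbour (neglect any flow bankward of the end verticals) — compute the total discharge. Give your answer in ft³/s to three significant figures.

110 ft³/s

w_2 = (14.5 − 0.0)/2 = 7.25 ft; q_2 = 1.03 × 1.34 × 7.25 = 10.01 ft³/s
w_3 = (30.2 − 10.3)/2 = 9.95 ft; q_3 = 1.34 × 2.52 × 9.95 = 33.60 ft³/s
w_4 = (40.7 − 14.5)/2 = 13.1 ft; q_4 = 1.14 × 2.18 × 13.1 = 32.56 ft³/s
w_5 = (47.7 − 30.2)/2 = 8.75 ft; q_5 = 1.40 × 2.28 × 8.75 = 27.93 ft³/s
w_6 = (52.1 − 40.7)/2 = 5.7 ft; q_6 = 1.08 × 0.88 × 5.7 = 5.417 ft³/s
Stations 1, 7 contribute zero (depth or velocity is 0).
Q = Σ qᵢ = 109.5 ft³/s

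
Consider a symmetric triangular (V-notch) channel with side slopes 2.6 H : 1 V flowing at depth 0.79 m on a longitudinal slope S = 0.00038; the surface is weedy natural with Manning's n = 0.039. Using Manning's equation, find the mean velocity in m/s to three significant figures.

A = z·y² = 2.6×0.79² = 1.623 m²
P = 2y√(1+z²) = 2×0.79×√(1+2.6²) = 4.401 m
R = A/P = 1.623/4.401 = 0.3687 m
Q = (1/n)·A·R^(2/3)·S^(1/2) = (1/0.039) × 1.623 × 0.3687^(2/3) × 0.00038^(1/2) = 0.4170 m³/s
V = Q/A = 0.4170/1.623 = 0.2570 m/s

0.257 m/s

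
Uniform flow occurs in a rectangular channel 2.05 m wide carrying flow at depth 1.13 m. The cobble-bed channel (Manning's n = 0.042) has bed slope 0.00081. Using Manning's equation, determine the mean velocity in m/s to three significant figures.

A = b·y = 2.05 × 1.13 = 2.317 m²
P = b + 2y = 2.05 + 2×1.13 = 4.310 m
R = A/P = 2.317/4.310 = 0.5375 m
Q = (1/n)·A·R^(2/3)·S^(1/2) = (1/0.042) × 2.317 × 0.5375^(2/3) × 0.00081^(1/2) = 1.038 m³/s
V = Q/A = 1.038/2.317 = 0.4480 m/s

0.448 m/s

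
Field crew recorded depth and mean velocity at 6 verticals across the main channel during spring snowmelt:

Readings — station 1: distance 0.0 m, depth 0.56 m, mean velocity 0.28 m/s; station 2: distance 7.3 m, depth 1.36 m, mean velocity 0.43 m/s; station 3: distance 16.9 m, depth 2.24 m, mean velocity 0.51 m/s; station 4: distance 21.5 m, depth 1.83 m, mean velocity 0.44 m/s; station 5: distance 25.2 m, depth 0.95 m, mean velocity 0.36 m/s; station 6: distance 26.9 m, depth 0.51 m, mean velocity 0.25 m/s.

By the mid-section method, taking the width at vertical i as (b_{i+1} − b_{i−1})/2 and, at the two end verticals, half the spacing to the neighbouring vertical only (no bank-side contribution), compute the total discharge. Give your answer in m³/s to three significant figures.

18.0 m³/s

w_1 = (7.3 − 0.0)/2 = 3.65 m; q_1 = 0.28 × 0.56 × 3.65 = 0.5723 m³/s
w_2 = (16.9 − 0.0)/2 = 8.45 m; q_2 = 0.43 × 1.36 × 8.45 = 4.942 m³/s
w_3 = (21.5 − 7.3)/2 = 7.1 m; q_3 = 0.51 × 2.24 × 7.1 = 8.111 m³/s
w_4 = (25.2 − 16.9)/2 = 4.15 m; q_4 = 0.44 × 1.83 × 4.15 = 3.342 m³/s
w_5 = (26.9 − 21.5)/2 = 2.7 m; q_5 = 0.36 × 0.95 × 2.7 = 0.9234 m³/s
w_6 = (26.9 − 25.2)/2 = 0.85 m; q_6 = 0.25 × 0.51 × 0.85 = 0.1084 m³/s
Q = Σ qᵢ = 18.00 m³/s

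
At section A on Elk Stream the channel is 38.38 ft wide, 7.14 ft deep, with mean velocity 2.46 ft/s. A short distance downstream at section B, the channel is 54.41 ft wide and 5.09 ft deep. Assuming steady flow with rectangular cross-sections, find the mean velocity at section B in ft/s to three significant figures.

Q = A₁V₁ = (38.38×7.14) × 2.46 = 674.1 ft³/s
A₂ = 54.41 × 5.09 = 276.9 ft²
V₂ = Q/A₂ = 674.1/276.9 = 2.434 ft/s

2.43 ft/s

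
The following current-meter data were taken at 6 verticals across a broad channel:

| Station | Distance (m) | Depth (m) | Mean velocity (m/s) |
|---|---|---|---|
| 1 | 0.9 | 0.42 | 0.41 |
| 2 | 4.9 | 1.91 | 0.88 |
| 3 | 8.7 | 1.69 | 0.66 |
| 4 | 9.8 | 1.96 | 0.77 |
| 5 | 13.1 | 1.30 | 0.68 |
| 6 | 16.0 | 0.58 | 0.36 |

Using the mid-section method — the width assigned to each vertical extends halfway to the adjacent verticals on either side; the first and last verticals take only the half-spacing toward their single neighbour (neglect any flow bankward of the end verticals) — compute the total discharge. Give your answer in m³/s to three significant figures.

16.0 m³/s

w_1 = (4.9 − 0.9)/2 = 2 m; q_1 = 0.41 × 0.42 × 2 = 0.3444 m³/s
w_2 = (8.7 − 0.9)/2 = 3.9 m; q_2 = 0.88 × 1.91 × 3.9 = 6.555 m³/s
w_3 = (9.8 − 4.9)/2 = 2.45 m; q_3 = 0.66 × 1.69 × 2.45 = 2.733 m³/s
w_4 = (13.1 − 8.7)/2 = 2.2 m; q_4 = 0.77 × 1.96 × 2.2 = 3.320 m³/s
w_5 = (16.0 − 9.8)/2 = 3.1 m; q_5 = 0.68 × 1.30 × 3.1 = 2.740 m³/s
w_6 = (16.0 − 13.1)/2 = 1.45 m; q_6 = 0.36 × 0.58 × 1.45 = 0.3028 m³/s
Q = Σ qᵢ = 16.00 m³/s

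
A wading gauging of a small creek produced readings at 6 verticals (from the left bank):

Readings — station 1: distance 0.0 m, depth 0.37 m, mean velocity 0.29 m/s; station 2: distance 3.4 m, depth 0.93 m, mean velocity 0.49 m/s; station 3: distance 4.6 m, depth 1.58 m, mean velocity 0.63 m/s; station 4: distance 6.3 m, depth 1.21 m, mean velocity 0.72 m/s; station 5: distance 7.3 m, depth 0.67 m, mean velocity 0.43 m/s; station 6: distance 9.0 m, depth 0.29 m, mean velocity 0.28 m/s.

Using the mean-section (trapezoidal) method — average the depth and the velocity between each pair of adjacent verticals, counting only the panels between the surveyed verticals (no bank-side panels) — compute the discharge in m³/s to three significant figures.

4.14 m³/s

Panel 1-2: Δb = 3.4 m, d̄ = (0.37+0.93)/2 = 0.65, v̄ = (0.29+0.49)/2 = 0.39 → q = 3.4×0.65×0.39 = 0.8619 m³/s
Panel 2-3: Δb = 1.2 m, d̄ = (0.93+1.58)/2 = 1.255, v̄ = (0.49+0.63)/2 = 0.56 → q = 1.2×1.255×0.56 = 0.8434 m³/s
Panel 3-4: Δb = 1.7 m, d̄ = (1.58+1.21)/2 = 1.395, v̄ = (0.63+0.72)/2 = 0.675 → q = 1.7×1.395×0.675 = 1.601 m³/s
Panel 4-5: Δb = 1 m, d̄ = (1.21+0.67)/2 = 0.94, v̄ = (0.72+0.43)/2 = 0.575 → q = 1×0.94×0.575 = 0.5405 m³/s
Panel 5-6: Δb = 1.7 m, d̄ = (0.67+0.29)/2 = 0.48, v̄ = (0.43+0.28)/2 = 0.355 → q = 1.7×0.48×0.355 = 0.2897 m³/s
Q = Σ q = 4.136 m³/s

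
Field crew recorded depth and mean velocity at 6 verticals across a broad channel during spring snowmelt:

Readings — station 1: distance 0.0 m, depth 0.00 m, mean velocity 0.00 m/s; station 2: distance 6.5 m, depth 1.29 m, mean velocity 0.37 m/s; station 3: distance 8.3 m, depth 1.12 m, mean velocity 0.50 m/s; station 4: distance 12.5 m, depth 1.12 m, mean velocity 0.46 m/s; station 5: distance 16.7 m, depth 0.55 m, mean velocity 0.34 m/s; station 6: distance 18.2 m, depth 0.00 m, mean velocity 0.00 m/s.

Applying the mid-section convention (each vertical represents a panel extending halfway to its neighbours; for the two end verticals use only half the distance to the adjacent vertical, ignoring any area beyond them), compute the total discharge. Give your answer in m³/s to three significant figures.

6.36 m³/s

w_2 = (8.3 − 0.0)/2 = 4.15 m; q_2 = 0.37 × 1.29 × 4.15 = 1.981 m³/s
w_3 = (12.5 − 6.5)/2 = 3 m; q_3 = 0.50 × 1.12 × 3 = 1.680 m³/s
w_4 = (16.7 − 8.3)/2 = 4.2 m; q_4 = 0.46 × 1.12 × 4.2 = 2.164 m³/s
w_5 = (18.2 − 12.5)/2 = 2.85 m; q_5 = 0.34 × 0.55 × 2.85 = 0.5330 m³/s
Stations 1, 6 contribute zero (depth or velocity is 0).
Q = Σ qᵢ = 6.358 m³/s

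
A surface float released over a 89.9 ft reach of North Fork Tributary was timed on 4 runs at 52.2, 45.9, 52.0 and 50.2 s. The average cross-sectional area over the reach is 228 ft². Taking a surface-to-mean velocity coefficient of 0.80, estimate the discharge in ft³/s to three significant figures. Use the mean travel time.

t̄ = (52.2 + 45.9 + 52.0 + 50.2) / 4 = 50.075 s
v_surface = L / t̄ = 89.9 / 50.075 = 1.795 ft/s
v_mean = 0.80 × 1.795 = 1.436 ft/s
Q = A × v_mean = 228 × 1.436 = 327.5 ft³/s

327 ft³/s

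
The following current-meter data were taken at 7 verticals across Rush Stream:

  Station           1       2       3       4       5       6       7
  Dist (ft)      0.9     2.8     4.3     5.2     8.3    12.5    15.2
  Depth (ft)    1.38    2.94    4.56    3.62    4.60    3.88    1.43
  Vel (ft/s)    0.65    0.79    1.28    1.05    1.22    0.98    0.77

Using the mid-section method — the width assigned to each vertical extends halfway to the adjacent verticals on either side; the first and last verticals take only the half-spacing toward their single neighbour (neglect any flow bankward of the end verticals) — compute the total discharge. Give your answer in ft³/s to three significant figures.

w_1 = (2.8 − 0.9)/2 = 0.95 ft; q_1 = 0.65 × 1.38 × 0.95 = 0.8522 ft³/s
w_2 = (4.3 − 0.9)/2 = 1.7 ft; q_2 = 0.79 × 2.94 × 1.7 = 3.948 ft³/s
w_3 = (5.2 − 2.8)/2 = 1.2 ft; q_3 = 1.28 × 4.56 × 1.2 = 7.004 ft³/s
w_4 = (8.3 − 4.3)/2 = 2 ft; q_4 = 1.05 × 3.62 × 2 = 7.602 ft³/s
w_5 = (12.5 − 5.2)/2 = 3.65 ft; q_5 = 1.22 × 4.60 × 3.65 = 20.48 ft³/s
w_6 = (15.2 − 8.3)/2 = 3.45 ft; q_6 = 0.98 × 3.88 × 3.45 = 13.12 ft³/s
w_7 = (15.2 − 12.5)/2 = 1.35 ft; q_7 = 0.77 × 1.43 × 1.35 = 1.486 ft³/s
Q = Σ qᵢ = 54.50 ft³/s

54.5 ft³/s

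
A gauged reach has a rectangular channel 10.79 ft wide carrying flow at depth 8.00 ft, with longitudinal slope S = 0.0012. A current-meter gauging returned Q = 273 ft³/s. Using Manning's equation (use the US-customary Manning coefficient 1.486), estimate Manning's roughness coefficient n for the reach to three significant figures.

0.0355

A = b·y = 10.79 × 8.00 = 86.32 ft²
P = b + 2y = 10.79 + 2×8.00 = 26.79 ft
R = A/P = 86.32/26.79 = 3.222 ft
n = (1.486/Q)·A·R^(2/3)·S^(1/2) = (1.486/273) × 86.32 × 2.182 × 0.03464 = 0.03551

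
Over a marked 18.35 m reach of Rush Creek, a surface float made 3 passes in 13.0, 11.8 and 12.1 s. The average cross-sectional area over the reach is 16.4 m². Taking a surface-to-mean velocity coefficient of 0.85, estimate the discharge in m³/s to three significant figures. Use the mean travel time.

t̄ = (13.0 + 11.8 + 12.1) / 3 = 12.3 s
v_surface = L / t̄ = 18.35 / 12.3 = 1.492 m/s
v_mean = 0.85 × 1.492 = 1.268 m/s
Q = A × v_mean = 16.4 × 1.268 = 20.80 m³/s

20.8 m³/s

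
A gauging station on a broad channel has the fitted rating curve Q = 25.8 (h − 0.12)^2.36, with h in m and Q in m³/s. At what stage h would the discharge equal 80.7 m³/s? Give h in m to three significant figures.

1.74 m

h − h₀ = (Q/C)^(1/b) = (80.7/25.8)^(1/2.36) = 1.621 m
h = 0.12 + 1.621 = 1.741 m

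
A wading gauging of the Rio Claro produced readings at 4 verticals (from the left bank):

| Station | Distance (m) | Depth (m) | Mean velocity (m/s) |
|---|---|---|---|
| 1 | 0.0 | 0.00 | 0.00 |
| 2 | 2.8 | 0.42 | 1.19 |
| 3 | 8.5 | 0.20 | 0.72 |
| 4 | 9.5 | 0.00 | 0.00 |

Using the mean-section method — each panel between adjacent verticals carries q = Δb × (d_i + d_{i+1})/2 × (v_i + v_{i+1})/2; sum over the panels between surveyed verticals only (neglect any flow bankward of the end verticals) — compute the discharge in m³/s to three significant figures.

Panel 1-2: Δb = 2.8 m, d̄ = (0.00+0.42)/2 = 0.21, v̄ = (0.00+1.19)/2 = 0.595 → q = 2.8×0.21×0.595 = 0.3499 m³/s
Panel 2-3: Δb = 5.7 m, d̄ = (0.42+0.20)/2 = 0.31, v̄ = (1.19+0.72)/2 = 0.955 → q = 5.7×0.31×0.955 = 1.687 m³/s
Panel 3-4: Δb = 1 m, d̄ = (0.20+0.00)/2 = 0.1, v̄ = (0.72+0.00)/2 = 0.36 → q = 1×0.1×0.36 = 0.03600 m³/s
Q = Σ q = 2.073 m³/s

2.07 m³/s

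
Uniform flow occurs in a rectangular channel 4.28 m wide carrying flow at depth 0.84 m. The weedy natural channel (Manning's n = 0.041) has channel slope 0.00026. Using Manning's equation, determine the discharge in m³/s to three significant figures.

1.01 m³/s

A = b·y = 4.28 × 0.84 = 3.595 m²
P = b + 2y = 4.28 + 2×0.84 = 5.960 m
R = A/P = 3.595/5.960 = 0.6032 m
Q = (1/n)·A·R^(2/3)·S^(1/2) = (1/0.041) × 3.595 × 0.6032^(2/3) × 0.00026^(1/2) = 1.009 m³/s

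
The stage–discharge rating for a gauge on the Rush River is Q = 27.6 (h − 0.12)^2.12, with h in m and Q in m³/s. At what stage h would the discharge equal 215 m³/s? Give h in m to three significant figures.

h − h₀ = (Q/C)^(1/b) = (215/27.6)^(1/2.12) = 2.633 m
h = 0.12 + 2.633 = 2.753 m

2.75 m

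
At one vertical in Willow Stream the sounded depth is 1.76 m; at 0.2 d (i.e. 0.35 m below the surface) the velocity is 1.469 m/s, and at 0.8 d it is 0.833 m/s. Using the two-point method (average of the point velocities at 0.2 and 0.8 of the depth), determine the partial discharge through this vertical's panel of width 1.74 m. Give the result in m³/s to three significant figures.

3.52 m³/s

v̄ = (1.469 + 0.833) / 2 = 1.151 m/s
q = v̄ × d × w = 1.151 × 1.76 × 1.74 = 3.525 m³/s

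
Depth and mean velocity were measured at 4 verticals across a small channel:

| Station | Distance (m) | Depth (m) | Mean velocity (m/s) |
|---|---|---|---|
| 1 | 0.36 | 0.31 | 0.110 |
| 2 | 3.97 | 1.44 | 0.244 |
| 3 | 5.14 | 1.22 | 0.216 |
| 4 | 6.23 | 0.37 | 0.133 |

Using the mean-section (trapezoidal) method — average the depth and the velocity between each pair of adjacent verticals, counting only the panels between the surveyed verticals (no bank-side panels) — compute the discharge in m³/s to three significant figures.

1.07 m³/s

Panel 1-2: Δb = 3.61 m, d̄ = (0.31+1.44)/2 = 0.875, v̄ = (0.110+0.244)/2 = 0.177 → q = 3.61×0.875×0.177 = 0.5591 m³/s
Panel 2-3: Δb = 1.17 m, d̄ = (1.44+1.22)/2 = 1.33, v̄ = (0.244+0.216)/2 = 0.23 → q = 1.17×1.33×0.23 = 0.3579 m³/s
Panel 3-4: Δb = 1.09 m, d̄ = (1.22+0.37)/2 = 0.795, v̄ = (0.216+0.133)/2 = 0.1745 → q = 1.09×0.795×0.1745 = 0.1512 m³/s
Q = Σ q = 1.068 m³/s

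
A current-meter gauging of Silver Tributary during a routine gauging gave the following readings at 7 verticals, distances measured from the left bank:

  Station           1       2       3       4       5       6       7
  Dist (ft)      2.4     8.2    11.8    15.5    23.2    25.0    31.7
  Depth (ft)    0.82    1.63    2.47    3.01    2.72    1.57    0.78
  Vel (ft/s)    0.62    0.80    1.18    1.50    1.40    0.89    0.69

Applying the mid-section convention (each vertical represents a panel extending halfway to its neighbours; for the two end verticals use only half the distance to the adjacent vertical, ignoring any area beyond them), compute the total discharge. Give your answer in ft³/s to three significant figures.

w_1 = (8.2 − 2.4)/2 = 2.9 ft; q_1 = 0.62 × 0.82 × 2.9 = 1.474 ft³/s
w_2 = (11.8 − 2.4)/2 = 4.7 ft; q_2 = 0.80 × 1.63 × 4.7 = 6.129 ft³/s
w_3 = (15.5 − 8.2)/2 = 3.65 ft; q_3 = 1.18 × 2.47 × 3.65 = 10.64 ft³/s
w_4 = (23.2 − 11.8)/2 = 5.7 ft; q_4 = 1.50 × 3.01 × 5.7 = 25.74 ft³/s
w_5 = (25.0 − 15.5)/2 = 4.75 ft; q_5 = 1.40 × 2.72 × 4.75 = 18.09 ft³/s
w_6 = (31.7 − 23.2)/2 = 4.25 ft; q_6 = 0.89 × 1.57 × 4.25 = 5.939 ft³/s
w_7 = (31.7 − 25.0)/2 = 3.35 ft; q_7 = 0.69 × 0.78 × 3.35 = 1.803 ft³/s
Q = Σ qᵢ = 69.81 ft³/s

69.8 ft³/s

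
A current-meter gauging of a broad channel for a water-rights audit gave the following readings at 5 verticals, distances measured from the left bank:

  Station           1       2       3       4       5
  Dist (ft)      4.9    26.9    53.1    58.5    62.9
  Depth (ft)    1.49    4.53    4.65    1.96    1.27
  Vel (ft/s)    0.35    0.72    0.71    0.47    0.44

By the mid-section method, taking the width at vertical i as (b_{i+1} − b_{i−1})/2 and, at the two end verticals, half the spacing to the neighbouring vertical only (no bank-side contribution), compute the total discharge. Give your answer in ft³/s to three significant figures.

142 ft³/s

w_1 = (26.9 − 4.9)/2 = 11 ft; q_1 = 0.35 × 1.49 × 11 = 5.737 ft³/s
w_2 = (53.1 − 4.9)/2 = 24.1 ft; q_2 = 0.72 × 4.53 × 24.1 = 78.60 ft³/s
w_3 = (58.5 − 26.9)/2 = 15.8 ft; q_3 = 0.71 × 4.65 × 15.8 = 52.16 ft³/s
w_4 = (62.9 − 53.1)/2 = 4.9 ft; q_4 = 0.47 × 1.96 × 4.9 = 4.514 ft³/s
w_5 = (62.9 − 58.5)/2 = 2.2 ft; q_5 = 0.44 × 1.27 × 2.2 = 1.229 ft³/s
Q = Σ qᵢ = 142.2 ft³/s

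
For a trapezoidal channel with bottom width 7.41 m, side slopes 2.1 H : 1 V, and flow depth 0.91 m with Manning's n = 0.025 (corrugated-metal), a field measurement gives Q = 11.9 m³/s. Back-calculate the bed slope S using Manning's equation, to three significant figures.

0.00188

A = (b + z·y)·y = (7.41 + 2.1×0.91)×0.91 = 8.482 m²
P = b + 2y√(1+z²) = 7.41 + 2×0.91×√(1+2.1²) = 11.64 m
R = A/P = 8.482/11.64 = 0.7285 m
S = (Q·n / (1·A·R^(2/3)))² = (11.9×0.025 / (1×8.482×0.8096))² = 0.001877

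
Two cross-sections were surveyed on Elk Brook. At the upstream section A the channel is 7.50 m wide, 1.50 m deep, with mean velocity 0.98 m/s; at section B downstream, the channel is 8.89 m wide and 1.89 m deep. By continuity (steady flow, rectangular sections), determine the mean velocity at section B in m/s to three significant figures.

0.656 m/s

Q = A₁V₁ = (7.50×1.50) × 0.98 = 11.03 m³/s
A₂ = 8.89 × 1.89 = 16.80 m²
V₂ = Q/A₂ = 11.03/16.80 = 0.6562 m/s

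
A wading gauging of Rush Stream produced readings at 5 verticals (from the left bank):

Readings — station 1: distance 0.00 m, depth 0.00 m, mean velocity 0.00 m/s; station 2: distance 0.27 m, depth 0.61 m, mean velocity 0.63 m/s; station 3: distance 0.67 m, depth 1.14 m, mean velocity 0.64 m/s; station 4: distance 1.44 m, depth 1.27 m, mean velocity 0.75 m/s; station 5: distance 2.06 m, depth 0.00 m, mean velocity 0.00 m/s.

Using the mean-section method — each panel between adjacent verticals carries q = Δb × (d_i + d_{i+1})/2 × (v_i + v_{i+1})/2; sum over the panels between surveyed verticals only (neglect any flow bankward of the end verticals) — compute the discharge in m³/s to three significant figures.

Panel 1-2: Δb = 0.27 m, d̄ = (0.00+0.61)/2 = 0.305, v̄ = (0.00+0.63)/2 = 0.315 → q = 0.27×0.305×0.315 = 0.02594 m³/s
Panel 2-3: Δb = 0.4 m, d̄ = (0.61+1.14)/2 = 0.875, v̄ = (0.63+0.64)/2 = 0.635 → q = 0.4×0.875×0.635 = 0.2223 m³/s
Panel 3-4: Δb = 0.77 m, d̄ = (1.14+1.27)/2 = 1.205, v̄ = (0.64+0.75)/2 = 0.695 → q = 0.77×1.205×0.695 = 0.6449 m³/s
Panel 4-5: Δb = 0.62 m, d̄ = (1.27+0.00)/2 = 0.635, v̄ = (0.75+0.00)/2 = 0.375 → q = 0.62×0.635×0.375 = 0.1476 m³/s
Q = Σ q = 1.041 m³/s

1.04 m³/s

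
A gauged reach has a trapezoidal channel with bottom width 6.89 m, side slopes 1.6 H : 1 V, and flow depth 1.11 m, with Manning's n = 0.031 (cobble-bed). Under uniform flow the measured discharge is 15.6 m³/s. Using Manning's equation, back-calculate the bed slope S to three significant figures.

0.00305

A = (b + z·y)·y = (6.89 + 1.6×1.11)×1.11 = 9.619 m²
P = b + 2y√(1+z²) = 6.89 + 2×1.11×√(1+1.6²) = 11.08 m
R = A/P = 9.619/11.08 = 0.8683 m
S = (Q·n / (1·A·R^(2/3)))² = (15.6×0.031 / (1×9.619×0.9101))² = 0.003051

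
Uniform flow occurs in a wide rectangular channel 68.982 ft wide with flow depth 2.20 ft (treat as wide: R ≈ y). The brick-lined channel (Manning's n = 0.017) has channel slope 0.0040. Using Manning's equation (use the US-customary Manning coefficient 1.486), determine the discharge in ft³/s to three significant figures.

A = b·y = 68.982 × 2.20 = 151.8 ft²
Wide channel: R ≈ y = 2.20 ft
Q = (1.486/n)·A·R^(2/3)·S^(1/2) = (1.486/0.017) × 151.8 × 2.200^(2/3) × 0.0040^(1/2) = 1419 ft³/s

1420 ft³/s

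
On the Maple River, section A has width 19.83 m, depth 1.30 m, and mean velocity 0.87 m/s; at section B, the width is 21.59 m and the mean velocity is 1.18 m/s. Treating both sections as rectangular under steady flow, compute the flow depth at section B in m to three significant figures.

0.880 m

Q = A₁V₁ = (19.83×1.30) × 0.87 = 22.43 m³/s
d₂ = Q/(b₂ V₂) = 22.43/(21.59×1.18) = 0.8803 m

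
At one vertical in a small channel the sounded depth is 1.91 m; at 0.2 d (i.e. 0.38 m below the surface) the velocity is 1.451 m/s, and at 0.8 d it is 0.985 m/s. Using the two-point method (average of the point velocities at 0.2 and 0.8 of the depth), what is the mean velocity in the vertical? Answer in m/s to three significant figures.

1.22 m/s

v̄ = (1.451 + 0.985) / 2 = 1.218 m/s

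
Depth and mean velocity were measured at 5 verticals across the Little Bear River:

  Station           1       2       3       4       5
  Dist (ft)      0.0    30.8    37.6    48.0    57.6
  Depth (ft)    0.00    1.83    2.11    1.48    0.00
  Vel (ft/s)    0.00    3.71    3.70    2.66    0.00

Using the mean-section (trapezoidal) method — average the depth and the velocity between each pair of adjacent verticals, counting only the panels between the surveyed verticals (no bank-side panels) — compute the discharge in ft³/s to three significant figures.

171 ft³/s

Panel 1-2: Δb = 30.8 ft, d̄ = (0.00+1.83)/2 = 0.915, v̄ = (0.00+3.71)/2 = 1.855 → q = 30.8×0.915×1.855 = 52.28 ft³/s
Panel 2-3: Δb = 6.8 ft, d̄ = (1.83+2.11)/2 = 1.97, v̄ = (3.71+3.70)/2 = 3.705 → q = 6.8×1.97×3.705 = 49.63 ft³/s
Panel 3-4: Δb = 10.4 ft, d̄ = (2.11+1.48)/2 = 1.795, v̄ = (3.70+2.66)/2 = 3.18 → q = 10.4×1.795×3.18 = 59.36 ft³/s
Panel 4-5: Δb = 9.6 ft, d̄ = (1.48+0.00)/2 = 0.74, v̄ = (2.66+0.00)/2 = 1.33 → q = 9.6×0.74×1.33 = 9.448 ft³/s
Q = Σ q = 170.7 ft³/s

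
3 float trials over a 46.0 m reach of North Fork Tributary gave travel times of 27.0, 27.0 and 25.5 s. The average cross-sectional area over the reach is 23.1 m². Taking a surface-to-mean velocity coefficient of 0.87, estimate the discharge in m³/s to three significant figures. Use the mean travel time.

34.9 m³/s

t̄ = (27.0 + 27.0 + 25.5) / 3 = 26.5 s
v_surface = L / t̄ = 46.0 / 26.5 = 1.736 m/s
v_mean = 0.87 × 1.736 = 1.510 m/s
Q = A × v_mean = 23.1 × 1.510 = 34.89 m³/s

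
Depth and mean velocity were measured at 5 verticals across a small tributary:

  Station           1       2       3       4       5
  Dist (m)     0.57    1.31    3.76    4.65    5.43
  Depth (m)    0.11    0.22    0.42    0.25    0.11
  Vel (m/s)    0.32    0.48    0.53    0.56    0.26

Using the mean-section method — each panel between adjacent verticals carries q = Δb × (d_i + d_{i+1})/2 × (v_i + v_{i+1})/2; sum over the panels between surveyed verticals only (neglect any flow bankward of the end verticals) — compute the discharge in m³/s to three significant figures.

Panel 1-2: Δb = 0.74 m, d̄ = (0.11+0.22)/2 = 0.165, v̄ = (0.32+0.48)/2 = 0.4 → q = 0.74×0.165×0.4 = 0.04884 m³/s
Panel 2-3: Δb = 2.45 m, d̄ = (0.22+0.42)/2 = 0.32, v̄ = (0.48+0.53)/2 = 0.505 → q = 2.45×0.32×0.505 = 0.3959 m³/s
Panel 3-4: Δb = 0.89 m, d̄ = (0.42+0.25)/2 = 0.335, v̄ = (0.53+0.56)/2 = 0.545 → q = 0.89×0.335×0.545 = 0.1625 m³/s
Panel 4-5: Δb = 0.78 m, d̄ = (0.25+0.11)/2 = 0.18, v̄ = (0.56+0.26)/2 = 0.41 → q = 0.78×0.18×0.41 = 0.05756 m³/s
Q = Σ q = 0.6648 m³/s

0.665 m³/s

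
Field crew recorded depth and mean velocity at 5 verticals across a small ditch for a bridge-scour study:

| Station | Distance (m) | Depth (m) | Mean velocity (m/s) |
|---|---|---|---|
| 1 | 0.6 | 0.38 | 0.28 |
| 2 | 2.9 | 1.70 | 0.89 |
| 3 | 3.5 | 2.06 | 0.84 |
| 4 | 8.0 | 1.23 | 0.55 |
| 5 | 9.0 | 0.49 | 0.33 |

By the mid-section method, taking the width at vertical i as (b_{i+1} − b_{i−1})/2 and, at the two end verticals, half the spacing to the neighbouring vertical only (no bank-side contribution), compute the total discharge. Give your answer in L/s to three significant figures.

8670 L/s

w_1 = (2.9 − 0.6)/2 = 1.15 m; q_1 = 0.28 × 0.38 × 1.15 = 0.1224 m³/s
w_2 = (3.5 − 0.6)/2 = 1.45 m; q_2 = 0.89 × 1.70 × 1.45 = 2.194 m³/s
w_3 = (8.0 − 2.9)/2 = 2.55 m; q_3 = 0.84 × 2.06 × 2.55 = 4.413 m³/s
w_4 = (9.0 − 3.5)/2 = 2.75 m; q_4 = 0.55 × 1.23 × 2.75 = 1.860 m³/s
w_5 = (9.0 − 8.0)/2 = 0.5 m; q_5 = 0.33 × 0.49 × 0.5 = 0.08085 m³/s
Q = Σ qᵢ = 8.670 m³/s
= 8.670 × 1000 = 8670 L/s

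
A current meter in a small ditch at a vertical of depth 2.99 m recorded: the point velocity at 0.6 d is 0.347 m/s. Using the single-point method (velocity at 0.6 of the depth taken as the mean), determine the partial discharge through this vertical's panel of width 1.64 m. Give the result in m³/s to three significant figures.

1.70 m³/s

v̄ = v₀.₆ = 0.347 m/s
q = v̄ × d × w = 0.3470 × 2.99 × 1.64 = 1.702 m³/s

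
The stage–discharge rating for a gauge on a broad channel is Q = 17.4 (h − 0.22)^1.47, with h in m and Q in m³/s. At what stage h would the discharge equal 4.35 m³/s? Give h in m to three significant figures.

0.609 m

h − h₀ = (Q/C)^(1/b) = (4.35/17.4)^(1/1.47) = 0.3894 m
h = 0.22 + 0.3894 = 0.6094 m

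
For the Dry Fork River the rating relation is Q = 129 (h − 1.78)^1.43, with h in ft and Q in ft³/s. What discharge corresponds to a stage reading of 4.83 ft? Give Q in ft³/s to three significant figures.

636 ft³/s

Q = 129 × (4.83 − 1.78)^1.43 = 129 × 3.05^1.43 = 635.5 ft³/s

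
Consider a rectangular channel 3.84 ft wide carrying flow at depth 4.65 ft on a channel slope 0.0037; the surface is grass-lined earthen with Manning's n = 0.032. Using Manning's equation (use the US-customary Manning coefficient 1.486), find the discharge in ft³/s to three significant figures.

61.9 ft³/s

A = b·y = 3.84 × 4.65 = 17.86 ft²
P = b + 2y = 3.84 + 2×4.65 = 13.14 ft
R = A/P = 17.86/13.14 = 1.359 ft
Q = (1.486/n)·A·R^(2/3)·S^(1/2) = (1.486/0.032) × 17.86 × 1.359^(2/3) × 0.0037^(1/2) = 61.88 ft³/s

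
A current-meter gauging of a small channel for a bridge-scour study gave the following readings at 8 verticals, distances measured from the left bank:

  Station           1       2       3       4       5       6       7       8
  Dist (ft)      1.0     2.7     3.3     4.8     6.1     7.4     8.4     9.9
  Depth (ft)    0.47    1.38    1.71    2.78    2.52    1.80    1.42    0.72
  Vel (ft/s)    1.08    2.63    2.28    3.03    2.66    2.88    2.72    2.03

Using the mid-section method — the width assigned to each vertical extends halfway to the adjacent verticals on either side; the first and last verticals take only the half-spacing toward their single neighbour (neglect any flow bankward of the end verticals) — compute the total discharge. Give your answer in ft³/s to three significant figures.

w_1 = (2.7 − 1.0)/2 = 0.85 ft; q_1 = 1.08 × 0.47 × 0.85 = 0.4315 ft³/s
w_2 = (3.3 − 1.0)/2 = 1.15 ft; q_2 = 2.63 × 1.38 × 1.15 = 4.174 ft³/s
w_3 = (4.8 − 2.7)/2 = 1.05 ft; q_3 = 2.28 × 1.71 × 1.05 = 4.094 ft³/s
w_4 = (6.1 − 3.3)/2 = 1.4 ft; q_4 = 3.03 × 2.78 × 1.4 = 11.79 ft³/s
w_5 = (7.4 − 4.8)/2 = 1.3 ft; q_5 = 2.66 × 2.52 × 1.3 = 8.714 ft³/s
w_6 = (8.4 − 6.1)/2 = 1.15 ft; q_6 = 2.88 × 1.80 × 1.15 = 5.962 ft³/s
w_7 = (9.9 − 7.4)/2 = 1.25 ft; q_7 = 2.72 × 1.42 × 1.25 = 4.828 ft³/s
w_8 = (9.9 − 8.4)/2 = 0.75 ft; q_8 = 2.03 × 0.72 × 0.75 = 1.096 ft³/s
Q = Σ qᵢ = 41.09 ft³/s

41.1 ft³/s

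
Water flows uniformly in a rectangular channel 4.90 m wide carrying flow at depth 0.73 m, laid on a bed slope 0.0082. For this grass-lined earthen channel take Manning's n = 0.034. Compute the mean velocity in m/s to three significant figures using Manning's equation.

A = b·y = 4.90 × 0.73 = 3.577 m²
P = b + 2y = 4.90 + 2×0.73 = 6.360 m
R = A/P = 3.577/6.360 = 0.5624 m
Q = (1/n)·A·R^(2/3)·S^(1/2) = (1/0.034) × 3.577 × 0.5624^(2/3) × 0.0082^(1/2) = 6.491 m³/s
V = Q/A = 6.491/3.577 = 1.815 m/s

1.81 m/s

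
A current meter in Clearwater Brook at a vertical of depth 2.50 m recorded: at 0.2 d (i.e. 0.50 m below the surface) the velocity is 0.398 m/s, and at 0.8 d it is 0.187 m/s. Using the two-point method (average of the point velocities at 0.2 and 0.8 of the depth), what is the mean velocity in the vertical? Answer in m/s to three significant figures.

v̄ = (0.398 + 0.187) / 2 = 0.2925 m/s

0.293 m/s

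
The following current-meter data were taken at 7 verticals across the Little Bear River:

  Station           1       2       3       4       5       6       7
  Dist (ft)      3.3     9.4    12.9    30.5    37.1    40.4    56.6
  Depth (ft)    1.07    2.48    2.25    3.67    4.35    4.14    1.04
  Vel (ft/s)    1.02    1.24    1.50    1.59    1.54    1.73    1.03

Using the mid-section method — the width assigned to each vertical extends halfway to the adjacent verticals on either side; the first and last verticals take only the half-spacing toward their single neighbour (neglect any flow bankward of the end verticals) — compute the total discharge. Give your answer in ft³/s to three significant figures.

236 ft³/s

w_1 = (9.4 − 3.3)/2 = 3.05 ft; q_1 = 1.02 × 1.07 × 3.05 = 3.329 ft³/s
w_2 = (12.9 − 3.3)/2 = 4.8 ft; q_2 = 1.24 × 2.48 × 4.8 = 14.76 ft³/s
w_3 = (30.5 − 9.4)/2 = 10.55 ft; q_3 = 1.50 × 2.25 × 10.55 = 35.61 ft³/s
w_4 = (37.1 − 12.9)/2 = 12.1 ft; q_4 = 1.59 × 3.67 × 12.1 = 70.61 ft³/s
w_5 = (40.4 − 30.5)/2 = 4.95 ft; q_5 = 1.54 × 4.35 × 4.95 = 33.16 ft³/s
w_6 = (56.6 − 37.1)/2 = 9.75 ft; q_6 = 1.73 × 4.14 × 9.75 = 69.83 ft³/s
w_7 = (56.6 − 40.4)/2 = 8.1 ft; q_7 = 1.03 × 1.04 × 8.1 = 8.677 ft³/s
Q = Σ qᵢ = 236.0 ft³/s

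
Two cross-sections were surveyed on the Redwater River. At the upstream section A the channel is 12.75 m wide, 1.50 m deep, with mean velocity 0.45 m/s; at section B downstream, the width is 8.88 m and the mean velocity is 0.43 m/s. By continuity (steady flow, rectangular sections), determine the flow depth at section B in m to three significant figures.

2.25 m

Q = A₁V₁ = (12.75×1.50) × 0.45 = 8.606 m³/s
d₂ = Q/(b₂ V₂) = 8.606/(8.88×0.43) = 2.254 m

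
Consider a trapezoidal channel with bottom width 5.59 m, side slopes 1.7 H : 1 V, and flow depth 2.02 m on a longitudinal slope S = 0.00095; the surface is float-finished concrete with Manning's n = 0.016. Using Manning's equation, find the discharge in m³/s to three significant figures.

42.8 m³/s

A = (b + z·y)·y = (5.59 + 1.7×2.02)×2.02 = 18.23 m²
P = b + 2y√(1+z²) = 5.59 + 2×2.02×√(1+1.7²) = 13.56 m
R = A/P = 18.23/13.56 = 1.344 m
Q = (1/n)·A·R^(2/3)·S^(1/2) = (1/0.016) × 18.23 × 1.344^(2/3) × 0.00095^(1/2) = 42.78 m³/s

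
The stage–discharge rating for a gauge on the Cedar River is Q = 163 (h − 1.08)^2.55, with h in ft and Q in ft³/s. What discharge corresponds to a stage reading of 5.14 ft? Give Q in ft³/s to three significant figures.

5810 ft³/s

Q = 163 × (5.14 − 1.08)^2.55 = 163 × 4.06^2.55 = 5807 ft³/s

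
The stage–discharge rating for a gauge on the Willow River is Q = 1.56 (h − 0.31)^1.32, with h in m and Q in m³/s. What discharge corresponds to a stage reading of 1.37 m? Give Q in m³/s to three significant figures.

Q = 1.56 × (1.37 − 0.31)^1.32 = 1.56 × 1.06^1.32 = 1.685 m³/s

1.68 m³/s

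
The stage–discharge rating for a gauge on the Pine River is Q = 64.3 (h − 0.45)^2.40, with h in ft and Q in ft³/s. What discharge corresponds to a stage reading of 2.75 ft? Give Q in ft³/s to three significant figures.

Q = 64.3 × (2.75 − 0.45)^2.40 = 64.3 × 2.3^2.40 = 474.6 ft³/s

475 ft³/s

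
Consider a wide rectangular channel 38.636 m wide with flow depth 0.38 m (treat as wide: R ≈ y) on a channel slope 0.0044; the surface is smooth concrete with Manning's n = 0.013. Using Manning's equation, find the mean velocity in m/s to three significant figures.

A = b·y = 38.636 × 0.38 = 14.68 m²
Wide channel: R ≈ y = 0.38 m
Q = (1/n)·A·R^(2/3)·S^(1/2) = (1/0.013) × 14.68 × 0.3800^(2/3) × 0.0044^(1/2) = 39.30 m³/s
V = Q/A = 39.30/14.68 = 2.677 m/s

2.68 m/s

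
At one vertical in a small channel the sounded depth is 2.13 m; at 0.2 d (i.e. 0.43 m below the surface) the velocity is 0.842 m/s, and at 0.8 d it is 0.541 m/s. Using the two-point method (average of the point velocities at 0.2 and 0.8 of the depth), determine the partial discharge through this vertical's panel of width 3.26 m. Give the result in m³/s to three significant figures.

v̄ = (0.842 + 0.541) / 2 = 0.6915 m/s
q = v̄ × d × w = 0.6915 × 2.13 × 3.26 = 4.802 m³/s

4.80 m³/s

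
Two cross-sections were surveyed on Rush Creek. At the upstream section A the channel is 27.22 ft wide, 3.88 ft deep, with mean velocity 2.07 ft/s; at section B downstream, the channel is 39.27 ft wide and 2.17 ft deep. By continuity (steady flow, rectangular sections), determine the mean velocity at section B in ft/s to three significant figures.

2.57 ft/s

Q = A₁V₁ = (27.22×3.88) × 2.07 = 218.6 ft³/s
A₂ = 39.27 × 2.17 = 85.22 ft²
V₂ = Q/A₂ = 218.6/85.22 = 2.565 ft/s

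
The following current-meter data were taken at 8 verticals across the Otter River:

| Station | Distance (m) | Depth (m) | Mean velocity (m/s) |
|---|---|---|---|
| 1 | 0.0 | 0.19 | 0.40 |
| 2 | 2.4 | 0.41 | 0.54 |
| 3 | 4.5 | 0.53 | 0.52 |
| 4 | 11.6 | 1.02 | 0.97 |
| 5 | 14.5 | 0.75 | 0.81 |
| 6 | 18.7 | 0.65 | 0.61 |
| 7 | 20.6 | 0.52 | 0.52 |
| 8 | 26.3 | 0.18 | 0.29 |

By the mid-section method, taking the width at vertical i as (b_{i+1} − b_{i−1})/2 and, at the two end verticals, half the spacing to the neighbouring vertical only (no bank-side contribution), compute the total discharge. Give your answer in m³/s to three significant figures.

11.3 m³/s

w_1 = (2.4 − 0.0)/2 = 1.2 m; q_1 = 0.40 × 0.19 × 1.2 = 0.09120 m³/s
w_2 = (4.5 − 0.0)/2 = 2.25 m; q_2 = 0.54 × 0.41 × 2.25 = 0.4982 m³/s
w_3 = (11.6 − 2.4)/2 = 4.6 m; q_3 = 0.52 × 0.53 × 4.6 = 1.268 m³/s
w_4 = (14.5 − 4.5)/2 = 5 m; q_4 = 0.97 × 1.02 × 5 = 4.947 m³/s
w_5 = (18.7 − 11.6)/2 = 3.55 m; q_5 = 0.81 × 0.75 × 3.55 = 2.157 m³/s
w_6 = (20.6 − 14.5)/2 = 3.05 m; q_6 = 0.61 × 0.65 × 3.05 = 1.209 m³/s
w_7 = (26.3 − 18.7)/2 = 3.8 m; q_7 = 0.52 × 0.52 × 3.8 = 1.028 m³/s
w_8 = (26.3 − 20.6)/2 = 2.85 m; q_8 = 0.29 × 0.18 × 2.85 = 0.1488 m³/s
Q = Σ qᵢ = 11.35 m³/s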